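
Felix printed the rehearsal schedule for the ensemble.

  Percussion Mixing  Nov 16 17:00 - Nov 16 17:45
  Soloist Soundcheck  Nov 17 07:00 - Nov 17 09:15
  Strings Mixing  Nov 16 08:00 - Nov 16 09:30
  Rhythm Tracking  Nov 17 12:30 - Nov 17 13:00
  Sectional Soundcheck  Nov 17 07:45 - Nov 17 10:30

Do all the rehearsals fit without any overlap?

Check each pair: they overlap iff neither finishes before the other starts.
Sorted by start: Strings Mixing, Percussion Mixing, Soloist Soundcheck, Sectional Soundcheck, Rhythm Tracking.
Percussion Mixing starts after Strings Mixing ends, so Strings Mixing has no further overlaps.
Soloist Soundcheck starts after Percussion Mixing ends, so Percussion Mixing has no further overlaps.
Sectional Soundcheck starts before Soloist Soundcheck ends → Soloist Soundcheck and Sectional Soundcheck overlap.
That's a conflict, so the schedule is not conflict-free.

No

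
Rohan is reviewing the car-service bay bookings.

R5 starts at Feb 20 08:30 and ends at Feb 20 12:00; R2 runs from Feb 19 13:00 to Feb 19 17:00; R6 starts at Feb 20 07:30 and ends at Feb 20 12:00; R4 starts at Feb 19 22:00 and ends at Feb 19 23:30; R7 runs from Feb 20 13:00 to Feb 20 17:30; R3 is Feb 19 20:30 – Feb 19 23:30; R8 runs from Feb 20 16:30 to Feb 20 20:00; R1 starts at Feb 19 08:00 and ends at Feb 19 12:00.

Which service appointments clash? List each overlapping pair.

R3 & R4, R5 & R6, R7 & R8

Check each pair: they overlap iff neither finishes before the other starts.
Sorted by start: R1, R2, R3, R4, R6, R5, R7, R8.
R2 starts after R1 ends; R1 is clear from here.
R3 starts after R2 ends; R2 is clear from here.
R4 starts before R3 ends → R3 and R4 overlap.
R6 starts after R3 ends; R3 is clear from here.
R6 starts after R4 ends; R4 is clear from here.
R5 starts before R6 ends → R6 and R5 overlap.
R7 starts after R6 ends; R6 is clear from here.
R7 starts after R5 ends; R5 is clear from here.
R8 starts before R7 ends → R7 and R8 overlap.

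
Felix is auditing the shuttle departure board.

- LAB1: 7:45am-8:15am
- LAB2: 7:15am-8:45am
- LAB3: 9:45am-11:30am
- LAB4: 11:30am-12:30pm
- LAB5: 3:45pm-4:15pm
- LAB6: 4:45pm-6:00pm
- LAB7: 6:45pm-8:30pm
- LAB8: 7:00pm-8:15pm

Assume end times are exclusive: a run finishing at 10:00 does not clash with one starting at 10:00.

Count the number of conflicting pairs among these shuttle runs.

Sorted by start: LAB2, LAB1, LAB3, LAB4, LAB5, LAB6, LAB7, LAB8.
LAB1 starts before LAB2 ends → LAB2 and LAB1 overlap.
LAB3 starts after LAB2 ends; LAB2 is clear from here.
LAB3 starts after LAB1 ends; LAB1 is clear from here.
LAB4 starts exactly when LAB3 ends (back-to-back, no overlap); LAB3 is clear from here.
LAB5 starts after LAB4 ends; LAB4 is clear from here.
LAB6 starts after LAB5 ends; LAB5 is clear from here.
LAB7 starts after LAB6 ends; LAB6 is clear from here.
LAB8 starts before LAB7 ends → LAB7 and LAB8 overlap.
Overlapping pairs: LAB1 & LAB2, LAB7 & LAB8 — 2 in total.

2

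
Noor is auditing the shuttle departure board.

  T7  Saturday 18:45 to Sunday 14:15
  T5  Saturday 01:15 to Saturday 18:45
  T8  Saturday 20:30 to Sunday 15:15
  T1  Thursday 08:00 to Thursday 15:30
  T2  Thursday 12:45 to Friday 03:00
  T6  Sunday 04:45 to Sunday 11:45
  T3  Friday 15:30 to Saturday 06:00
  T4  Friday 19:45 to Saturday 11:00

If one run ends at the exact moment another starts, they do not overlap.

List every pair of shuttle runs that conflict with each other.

T1 & T2, T3 & T4, T3 & T5, T4 & T5, T6 & T7, T6 & T8, T7 & T8

Check each pair: they overlap iff neither finishes before the other starts.
Sorted by start: T1, T2, T3, T4, T5, T7, T8, T6.
T2 starts before T1 ends → T1 and T2 overlap.
T3 starts after T1 ends; T1 is clear from here.
T3 starts after T2 ends; T2 is clear from here.
T4 starts before T3 ends → T3 and T4 overlap.
T5 starts before T3 ends → T3 and T5 overlap.
T7 starts after T3 ends; T3 is clear from here.
T5 starts before T4 ends → T4 and T5 overlap.
T7 starts after T4 ends; T4 is clear from here.
T7 starts exactly when T5 ends (back-to-back, no overlap); T5 is clear from here.
T8 starts before T7 ends → T7 and T8 overlap.
T6 starts before T7 ends → T7 and T6 overlap.
T6 starts before T8 ends → T8 and T6 overlap.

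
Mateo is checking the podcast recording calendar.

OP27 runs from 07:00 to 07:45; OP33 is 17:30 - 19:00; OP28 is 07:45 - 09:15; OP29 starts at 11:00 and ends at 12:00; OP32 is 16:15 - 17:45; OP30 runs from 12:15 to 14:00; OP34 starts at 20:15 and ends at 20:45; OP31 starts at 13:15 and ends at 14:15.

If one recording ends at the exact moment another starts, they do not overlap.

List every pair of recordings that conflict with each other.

OP30 & OP31, OP32 & OP33

Sorted by start: OP27, OP28, OP29, OP30, OP31, OP32, OP33, OP34.
OP28 starts exactly when OP27 ends (back-to-back, no overlap); OP27 is clear from here.
OP29 starts after OP28 ends; OP28 is clear from here.
OP30 starts after OP29 ends; OP29 is clear from here.
OP31 starts before OP30 ends → OP30 and OP31 overlap.
OP32 starts after OP30 ends; OP30 is clear from here.
OP32 starts after OP31 ends; OP31 is clear from here.
OP33 starts before OP32 ends → OP32 and OP33 overlap.
OP34 starts after OP32 ends.
OP34 starts after OP33 ends.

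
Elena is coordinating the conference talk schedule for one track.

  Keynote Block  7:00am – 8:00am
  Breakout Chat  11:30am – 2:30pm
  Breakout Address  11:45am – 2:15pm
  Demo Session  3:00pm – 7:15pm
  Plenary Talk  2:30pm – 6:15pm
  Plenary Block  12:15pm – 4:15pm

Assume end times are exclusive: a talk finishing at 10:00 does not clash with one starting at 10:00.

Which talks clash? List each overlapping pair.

Sorted by start: Keynote Block, Breakout Chat, Breakout Address, Plenary Block, Plenary Talk, Demo Session.
Breakout Chat starts after Keynote Block ends — done with Keynote Block.
Breakout Address starts before Breakout Chat ends → Breakout Chat and Breakout Address overlap.
Plenary Block starts before Breakout Chat ends → Breakout Chat and Plenary Block overlap.
Plenary Talk starts exactly when Breakout Chat ends (back-to-back, no overlap) — done with Breakout Chat.
Plenary Block starts before Breakout Address ends → Breakout Address and Plenary Block overlap.
Plenary Talk starts after Breakout Address ends — done with Breakout Address.
Plenary Talk starts before Plenary Block ends → Plenary Block and Plenary Talk overlap.
Demo Session starts before Plenary Block ends → Plenary Block and Demo Session overlap.
Demo Session starts before Plenary Talk ends → Plenary Talk and Demo Session overlap.

Breakout Address & Breakout Chat, Breakout Address & Plenary Block, Breakout Chat & Plenary Block, Demo Session & Plenary Block, Demo Session & Plenary Talk, Plenary Block & Plenary Talk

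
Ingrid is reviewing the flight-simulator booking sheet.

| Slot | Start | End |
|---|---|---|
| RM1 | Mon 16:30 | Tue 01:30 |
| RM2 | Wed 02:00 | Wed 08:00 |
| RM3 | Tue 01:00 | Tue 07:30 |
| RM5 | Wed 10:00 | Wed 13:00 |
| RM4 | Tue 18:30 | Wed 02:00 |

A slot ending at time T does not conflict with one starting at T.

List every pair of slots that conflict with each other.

Sorted by start: RM1, RM3, RM4, RM2, RM5.
RM3 starts before RM1 ends → RM1 and RM3 overlap.
RM4 starts after RM1 ends, so RM1 has no further overlaps.
RM4 starts after RM3 ends, so RM3 has no further overlaps.
RM2 starts exactly when RM4 ends (back-to-back, no overlap), so RM4 has no further overlaps.
RM5 starts after RM2 ends.

RM1 & RM3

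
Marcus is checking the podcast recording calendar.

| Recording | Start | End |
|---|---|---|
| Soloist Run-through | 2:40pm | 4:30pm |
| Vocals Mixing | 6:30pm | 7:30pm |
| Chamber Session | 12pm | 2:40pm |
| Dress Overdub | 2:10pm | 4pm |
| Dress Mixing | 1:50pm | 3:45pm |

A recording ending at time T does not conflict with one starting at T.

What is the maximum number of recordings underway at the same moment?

3

Walk through starts and ends in time order (an end at T is processed before a start at T):
12pm start Chamber Session → 1
1:50pm start Dress Mixing → 2
2:10pm start Dress Overdub → 3
2:40pm end Chamber Session → 2
2:40pm start Soloist Run-through → 3
3:45pm end Dress Mixing → 2
4pm end Dress Overdub → 1
4:30pm end Soloist Run-through → 0
6:30pm start Vocals Mixing → 1
7:30pm end Vocals Mixing → 0
Peak is 3, at 2:10pm (Chamber Session, Dress Mixing, Dress Overdub).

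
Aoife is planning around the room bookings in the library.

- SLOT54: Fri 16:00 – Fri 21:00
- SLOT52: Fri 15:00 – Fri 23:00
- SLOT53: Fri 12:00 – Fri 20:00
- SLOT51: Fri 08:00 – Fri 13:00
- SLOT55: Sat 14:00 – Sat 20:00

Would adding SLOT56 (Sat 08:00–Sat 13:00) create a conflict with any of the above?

No — it doesn't clash with anything

SLOT51: ends Fri 13:00 at or before SLOT56 starts Sat 08:00 → clear.
SLOT53: ends Fri 20:00 at or before SLOT56 starts Sat 08:00 → clear.
SLOT52: ends Fri 23:00 at or before SLOT56 starts Sat 08:00 → clear.
SLOT54: ends Fri 21:00 at or before SLOT56 starts Sat 08:00 → clear.
SLOT55: starts Sat 14:00 at or after SLOT56 ends Sat 13:00 → clear.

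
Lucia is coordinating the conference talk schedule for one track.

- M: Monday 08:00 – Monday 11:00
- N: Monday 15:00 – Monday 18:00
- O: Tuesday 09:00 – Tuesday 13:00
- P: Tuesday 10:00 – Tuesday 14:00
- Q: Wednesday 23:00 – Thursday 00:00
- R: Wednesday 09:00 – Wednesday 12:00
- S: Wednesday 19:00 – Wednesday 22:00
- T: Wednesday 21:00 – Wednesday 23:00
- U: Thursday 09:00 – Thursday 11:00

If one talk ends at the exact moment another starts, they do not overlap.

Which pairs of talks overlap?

O & P, S & T

Sorted by start: M, N, O, P, R, S, T, Q, U.
N starts after M ends, so nothing later overlaps M either.
O starts after N ends, so nothing later overlaps N either.
P starts before O ends → O and P overlap.
R starts after O ends, so nothing later overlaps O either.
R starts after P ends, so nothing later overlaps P either.
S starts after R ends, so nothing later overlaps R either.
T starts before S ends → S and T overlap.
Q starts after S ends, so nothing later overlaps S either.
Q starts exactly when T ends (back-to-back, no overlap), so nothing later overlaps T either.
U starts after Q ends.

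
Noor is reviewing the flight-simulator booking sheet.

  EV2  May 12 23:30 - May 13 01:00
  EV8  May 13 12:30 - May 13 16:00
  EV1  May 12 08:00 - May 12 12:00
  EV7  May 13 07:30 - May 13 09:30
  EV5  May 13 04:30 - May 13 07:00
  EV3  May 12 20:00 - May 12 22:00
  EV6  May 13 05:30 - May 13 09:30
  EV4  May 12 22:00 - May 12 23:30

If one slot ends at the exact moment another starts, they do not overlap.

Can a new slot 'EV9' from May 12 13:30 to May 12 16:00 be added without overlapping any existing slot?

Yes — the slot is free

EV1: ends May 12 12:00 at or before EV9 starts May 12 13:30 → clear.
EV3: starts May 12 20:00 at or after EV9 ends May 12 16:00 → clear.
EV4: starts May 12 22:00 at or after EV9 ends May 12 16:00 → clear.
EV2: starts May 12 23:30 at or after EV9 ends May 12 16:00 → clear.
EV5: starts May 13 04:30 at or after EV9 ends May 12 16:00 → clear.
EV6: starts May 13 05:30 at or after EV9 ends May 12 16:00 → clear.
EV7: starts May 13 07:30 at or after EV9 ends May 12 16:00 → clear.
EV8: starts May 13 12:30 at or after EV9 ends May 12 16:00 → clear.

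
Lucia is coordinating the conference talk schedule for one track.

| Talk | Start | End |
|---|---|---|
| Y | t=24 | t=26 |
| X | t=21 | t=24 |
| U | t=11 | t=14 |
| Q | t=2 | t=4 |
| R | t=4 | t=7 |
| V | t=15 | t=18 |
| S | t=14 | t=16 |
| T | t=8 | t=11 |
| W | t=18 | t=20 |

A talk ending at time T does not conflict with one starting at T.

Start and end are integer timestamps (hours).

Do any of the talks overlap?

Yes

Sorted by start: Q, R, T, U, S, V, W, X, Y.
R starts exactly when Q ends (back-to-back, no overlap); Q is clear from here.
T starts after R ends; R is clear from here.
U starts exactly when T ends (back-to-back, no overlap); T is clear from here.
S starts exactly when U ends (back-to-back, no overlap); U is clear from here.
V starts before S ends → S and V overlap.
That's a conflict, so the schedule is not conflict-free.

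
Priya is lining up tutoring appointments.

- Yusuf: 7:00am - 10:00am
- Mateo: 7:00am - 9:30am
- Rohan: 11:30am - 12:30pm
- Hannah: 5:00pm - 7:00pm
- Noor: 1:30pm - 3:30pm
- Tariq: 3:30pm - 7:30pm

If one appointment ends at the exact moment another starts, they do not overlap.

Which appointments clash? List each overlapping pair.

Check each pair: they overlap iff neither finishes before the other starts.
Sorted by start: Yusuf, Mateo, Rohan, Noor, Tariq, Hannah.
Mateo starts before Yusuf ends → Yusuf and Mateo overlap.
Rohan starts after Yusuf ends, so nothing later overlaps Yusuf either.
Rohan starts after Mateo ends, so nothing later overlaps Mateo either.
Noor starts after Rohan ends, so nothing later overlaps Rohan either.
Tariq starts exactly when Noor ends (back-to-back, no overlap), so nothing later overlaps Noor either.
Hannah starts before Tariq ends → Tariq and Hannah overlap.

Hannah & Tariq, Mateo & Yusuf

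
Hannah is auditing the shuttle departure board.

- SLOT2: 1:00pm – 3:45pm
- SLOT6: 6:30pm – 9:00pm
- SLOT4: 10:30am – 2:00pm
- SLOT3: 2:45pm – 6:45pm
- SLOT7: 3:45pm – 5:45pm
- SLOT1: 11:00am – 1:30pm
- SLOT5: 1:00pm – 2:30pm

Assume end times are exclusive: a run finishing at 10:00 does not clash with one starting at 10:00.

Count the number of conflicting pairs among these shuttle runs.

9

Sorted by start: SLOT4, SLOT1, SLOT2, SLOT5, SLOT3, SLOT7, SLOT6.
SLOT1 starts before SLOT4 ends → SLOT4 and SLOT1 overlap.
SLOT2 starts before SLOT4 ends → SLOT4 and SLOT2 overlap.
SLOT5 starts before SLOT4 ends → SLOT4 and SLOT5 overlap.
SLOT3 starts after SLOT4 ends, so nothing later overlaps SLOT4 either.
SLOT2 starts before SLOT1 ends → SLOT1 and SLOT2 overlap.
SLOT5 starts before SLOT1 ends → SLOT1 and SLOT5 overlap.
SLOT3 starts after SLOT1 ends, so nothing later overlaps SLOT1 either.
SLOT5 starts before SLOT2 ends → SLOT2 and SLOT5 overlap.
SLOT3 starts before SLOT2 ends → SLOT2 and SLOT3 overlap.
SLOT7 starts exactly when SLOT2 ends (back-to-back, no overlap), so nothing later overlaps SLOT2 either.
SLOT3 starts after SLOT5 ends, so nothing later overlaps SLOT5 either.
SLOT7 starts before SLOT3 ends → SLOT3 and SLOT7 overlap.
SLOT6 starts before SLOT3 ends → SLOT3 and SLOT6 overlap.
SLOT6 starts after SLOT7 ends.
Overlapping pairs: SLOT1 & SLOT2, SLOT1 & SLOT4, SLOT1 & SLOT5, SLOT2 & SLOT3, SLOT2 & SLOT4, SLOT2 & SLOT5, SLOT3 & SLOT6, SLOT3 & SLOT7, SLOT4 & SLOT5 — 9 in total.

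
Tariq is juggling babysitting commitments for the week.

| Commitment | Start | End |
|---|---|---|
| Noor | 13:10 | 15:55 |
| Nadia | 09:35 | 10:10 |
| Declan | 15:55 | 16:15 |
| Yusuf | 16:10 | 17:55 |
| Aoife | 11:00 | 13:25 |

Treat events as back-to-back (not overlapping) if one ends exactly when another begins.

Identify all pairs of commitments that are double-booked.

Aoife & Noor, Declan & Yusuf

Sorted by start: Nadia, Aoife, Noor, Declan, Yusuf.
Aoife starts after Nadia ends, so nothing later overlaps Nadia either.
Noor starts before Aoife ends → Aoife and Noor overlap.
Declan starts after Aoife ends, so nothing later overlaps Aoife either.
Declan starts exactly when Noor ends (back-to-back, no overlap), so nothing later overlaps Noor either.
Yusuf starts before Declan ends → Declan and Yusuf overlap.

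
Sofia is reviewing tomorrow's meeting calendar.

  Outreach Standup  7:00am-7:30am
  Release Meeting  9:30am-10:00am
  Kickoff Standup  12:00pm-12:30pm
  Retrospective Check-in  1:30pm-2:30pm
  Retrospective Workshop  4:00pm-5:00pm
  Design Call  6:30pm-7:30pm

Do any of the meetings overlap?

No

Sorted by start: Outreach Standup, Release Meeting, Kickoff Standup, Retrospective Check-in, Retrospective Workshop, Design Call.
Release Meeting starts after Outreach Standup ends; Outreach Standup is clear from here.
Kickoff Standup starts after Release Meeting ends; Release Meeting is clear from here.
Retrospective Check-in starts after Kickoff Standup ends; Kickoff Standup is clear from here.
Retrospective Workshop starts after Retrospective Check-in ends; Retrospective Check-in is clear from here.
Design Call starts after Retrospective Workshop ends.
Every pair is clear; the schedule has no overlaps.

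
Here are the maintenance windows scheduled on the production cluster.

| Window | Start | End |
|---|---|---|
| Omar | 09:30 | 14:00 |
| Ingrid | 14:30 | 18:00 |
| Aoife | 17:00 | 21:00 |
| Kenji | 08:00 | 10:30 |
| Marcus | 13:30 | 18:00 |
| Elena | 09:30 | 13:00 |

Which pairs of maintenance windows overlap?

Aoife & Ingrid, Aoife & Marcus, Elena & Kenji, Elena & Omar, Ingrid & Marcus, Kenji & Omar, Marcus & Omar

Sorted by start: Kenji, Omar, Elena, Marcus, Ingrid, Aoife.
Omar starts before Kenji ends → Kenji and Omar overlap.
Elena starts before Kenji ends → Kenji and Elena overlap.
Marcus starts after Kenji ends, so nothing later overlaps Kenji either.
Elena starts before Omar ends → Omar and Elena overlap.
Marcus starts before Omar ends → Omar and Marcus overlap.
Ingrid starts after Omar ends, so nothing later overlaps Omar either.
Marcus starts after Elena ends, so nothing later overlaps Elena either.
Ingrid starts before Marcus ends → Marcus and Ingrid overlap.
Aoife starts before Marcus ends → Marcus and Aoife overlap.
Aoife starts before Ingrid ends → Ingrid and Aoife overlap.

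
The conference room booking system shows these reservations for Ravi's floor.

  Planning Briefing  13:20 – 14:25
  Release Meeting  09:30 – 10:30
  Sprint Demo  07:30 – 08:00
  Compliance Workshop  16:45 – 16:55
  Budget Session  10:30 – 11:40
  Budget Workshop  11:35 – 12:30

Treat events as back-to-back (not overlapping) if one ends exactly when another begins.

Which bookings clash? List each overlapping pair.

Two intervals overlap when each starts before the other ends.
Sorted by start: Sprint Demo, Release Meeting, Budget Session, Budget Workshop, Planning Briefing, Compliance Workshop.
Release Meeting starts after Sprint Demo ends — done with Sprint Demo.
Budget Session starts exactly when Release Meeting ends (back-to-back, no overlap) — done with Release Meeting.
Budget Workshop starts before Budget Session ends → Budget Session and Budget Workshop overlap.
Planning Briefing starts after Budget Session ends — done with Budget Session.
Planning Briefing starts after Budget Workshop ends — done with Budget Workshop.
Compliance Workshop starts after Planning Briefing ends.

Budget Session & Budget Workshop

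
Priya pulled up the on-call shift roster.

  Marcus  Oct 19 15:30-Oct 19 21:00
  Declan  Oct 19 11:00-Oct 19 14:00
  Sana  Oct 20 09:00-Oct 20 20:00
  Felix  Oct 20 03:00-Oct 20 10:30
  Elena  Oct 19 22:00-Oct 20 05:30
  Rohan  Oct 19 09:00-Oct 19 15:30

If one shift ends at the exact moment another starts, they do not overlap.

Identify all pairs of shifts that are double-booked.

Declan & Rohan, Elena & Felix, Felix & Sana

Two intervals overlap when each starts before the other ends.
Sorted by start: Rohan, Declan, Marcus, Elena, Felix, Sana.
Declan starts before Rohan ends → Rohan and Declan overlap.
Marcus starts exactly when Rohan ends (back-to-back, no overlap); Rohan is clear from here.
Marcus starts after Declan ends; Declan is clear from here.
Elena starts after Marcus ends; Marcus is clear from here.
Felix starts before Elena ends → Elena and Felix overlap.
Sana starts after Elena ends.
Sana starts before Felix ends → Felix and Sana overlap.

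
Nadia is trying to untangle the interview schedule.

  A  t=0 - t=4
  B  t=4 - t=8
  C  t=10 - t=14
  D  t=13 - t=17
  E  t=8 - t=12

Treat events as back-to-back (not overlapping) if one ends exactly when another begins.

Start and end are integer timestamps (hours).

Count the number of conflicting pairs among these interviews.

Check each pair: they overlap iff neither finishes before the other starts.
Sorted by start: A, B, E, C, D.
B starts exactly when A ends (back-to-back, no overlap); A is clear from here.
E starts exactly when B ends (back-to-back, no overlap); B is clear from here.
C starts before E ends → E and C overlap.
D starts after E ends.
D starts before C ends → C and D overlap.
Overlapping pairs: C & D, C & E — 2 in total.

2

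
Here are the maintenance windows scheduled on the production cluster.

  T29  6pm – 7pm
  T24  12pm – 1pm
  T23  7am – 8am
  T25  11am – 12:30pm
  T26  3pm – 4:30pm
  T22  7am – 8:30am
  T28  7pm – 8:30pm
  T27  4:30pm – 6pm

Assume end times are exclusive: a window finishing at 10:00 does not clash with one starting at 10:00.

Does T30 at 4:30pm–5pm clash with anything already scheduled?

Yes — it overlaps T27

T22: ends 8:30am at or before T30 starts 4:30pm → clear.
T23: ends 8am at or before T30 starts 4:30pm → clear.
T25: ends 12:30pm at or before T30 starts 4:30pm → clear.
T24: ends 1pm at or before T30 starts 4:30pm → clear.
T26: ends 4:30pm at or before T30 starts 4:30pm → clear.
T27: starts 4:30pm before T30 ends 5pm, and ends 6pm after T30 starts 4:30pm → overlap.
T29: starts 6pm at or after T30 ends 5pm → clear.
T28: starts 7pm at or after T30 ends 5pm → clear.
T30 overlaps T27.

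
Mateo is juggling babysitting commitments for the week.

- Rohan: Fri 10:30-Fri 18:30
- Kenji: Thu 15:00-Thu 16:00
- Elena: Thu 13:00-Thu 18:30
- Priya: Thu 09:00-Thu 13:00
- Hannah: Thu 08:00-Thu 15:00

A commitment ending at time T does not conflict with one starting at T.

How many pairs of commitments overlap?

3

Sorted by start: Hannah, Priya, Elena, Kenji, Rohan.
Priya starts before Hannah ends → Hannah and Priya overlap.
Elena starts before Hannah ends → Hannah and Elena overlap.
Kenji starts exactly when Hannah ends (back-to-back, no overlap) — done with Hannah.
Elena starts exactly when Priya ends (back-to-back, no overlap) — done with Priya.
Kenji starts before Elena ends → Elena and Kenji overlap.
Rohan starts after Elena ends.
Rohan starts after Kenji ends.
Overlapping pairs: Elena & Hannah, Elena & Kenji, Hannah & Priya — 3 in total.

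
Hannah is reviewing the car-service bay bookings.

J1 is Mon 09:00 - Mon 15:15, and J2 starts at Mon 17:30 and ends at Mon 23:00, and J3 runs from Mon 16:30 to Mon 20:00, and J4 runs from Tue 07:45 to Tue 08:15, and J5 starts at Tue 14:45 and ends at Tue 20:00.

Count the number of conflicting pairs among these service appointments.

Sorted by start: J1, J3, J2, J4, J5.
J3 starts after J1 ends, so nothing later overlaps J1 either.
J2 starts before J3 ends → J3 and J2 overlap.
J4 starts after J3 ends, so nothing later overlaps J3 either.
J4 starts after J2 ends, so nothing later overlaps J2 either.
J5 starts after J4 ends.
Overlapping pairs: J2 & J3 — 1 in total.

1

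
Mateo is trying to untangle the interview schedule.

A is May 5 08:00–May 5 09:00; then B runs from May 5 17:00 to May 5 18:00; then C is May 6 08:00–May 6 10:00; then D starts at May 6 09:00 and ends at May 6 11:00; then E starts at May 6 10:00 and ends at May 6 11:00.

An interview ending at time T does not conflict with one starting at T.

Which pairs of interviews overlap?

C & D, D & E

Two intervals overlap when each starts before the other ends.
Sorted by start: A, B, C, D, E.
B starts after A ends, so A has no further overlaps.
C starts after B ends, so B has no further overlaps.
D starts before C ends → C and D overlap.
E starts exactly when C ends (back-to-back, no overlap).
E starts before D ends → D and E overlap.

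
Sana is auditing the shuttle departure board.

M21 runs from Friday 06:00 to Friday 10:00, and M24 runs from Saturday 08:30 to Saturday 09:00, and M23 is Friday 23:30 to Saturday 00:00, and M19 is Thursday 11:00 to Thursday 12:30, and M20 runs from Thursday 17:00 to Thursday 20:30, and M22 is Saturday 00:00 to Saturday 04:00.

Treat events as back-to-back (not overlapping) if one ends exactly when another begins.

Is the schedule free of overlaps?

Yes

Two intervals overlap when each starts before the other ends.
Sorted by start: M19, M20, M21, M23, M22, M24.
M20 starts after M19 ends; M19 is clear from here.
M21 starts after M20 ends; M20 is clear from here.
M23 starts after M21 ends; M21 is clear from here.
M22 starts exactly when M23 ends (back-to-back, no overlap); M23 is clear from here.
M24 starts after M22 ends.
Every pair is clear; the schedule has no overlaps.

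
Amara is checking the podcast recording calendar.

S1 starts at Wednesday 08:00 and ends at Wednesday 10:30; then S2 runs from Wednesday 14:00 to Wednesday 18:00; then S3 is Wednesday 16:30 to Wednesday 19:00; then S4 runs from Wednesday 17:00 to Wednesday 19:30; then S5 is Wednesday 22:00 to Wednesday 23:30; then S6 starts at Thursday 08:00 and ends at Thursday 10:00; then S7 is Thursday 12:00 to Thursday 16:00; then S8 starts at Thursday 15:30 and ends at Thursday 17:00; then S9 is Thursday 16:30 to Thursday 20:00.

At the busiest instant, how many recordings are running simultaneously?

Sort all start/end points and keep a running count:
Wednesday 08:00 start S1 → 1
Wednesday 10:30 end S1 → 0
Wednesday 14:00 start S2 → 1
Wednesday 16:30 start S3 → 2
Wednesday 17:00 start S4 → 3
Wednesday 18:00 end S2 → 2
Wednesday 19:00 end S3 → 1
Wednesday 19:30 end S4 → 0
Wednesday 22:00 start S5 → 1
Wednesday 23:30 end S5 → 0
Thursday 08:00 start S6 → 1
Thursday 10:00 end S6 → 0
Thursday 12:00 start S7 → 1
Thursday 15:30 start S8 → 2
Thursday 16:00 end S7 → 1
Thursday 16:30 start S9 → 2
Thursday 17:00 end S8 → 1
Thursday 20:00 end S9 → 0
Peak is 3, at Wednesday 17:00 (S2, S3, S4).

3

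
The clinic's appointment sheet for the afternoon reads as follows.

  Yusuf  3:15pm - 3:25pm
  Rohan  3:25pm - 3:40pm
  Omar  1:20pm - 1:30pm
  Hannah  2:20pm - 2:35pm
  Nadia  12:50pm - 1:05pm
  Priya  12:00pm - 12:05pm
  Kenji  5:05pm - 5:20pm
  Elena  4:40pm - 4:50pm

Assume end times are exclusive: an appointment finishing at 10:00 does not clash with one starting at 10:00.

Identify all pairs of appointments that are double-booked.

Sorted by start: Priya, Nadia, Omar, Hannah, Yusuf, Rohan, Elena, Kenji.
Nadia starts after Priya ends — done with Priya.
Omar starts after Nadia ends — done with Nadia.
Hannah starts after Omar ends — done with Omar.
Yusuf starts after Hannah ends — done with Hannah.
Rohan starts exactly when Yusuf ends (back-to-back, no overlap) — done with Yusuf.
Elena starts after Rohan ends — done with Rohan.
Kenji starts after Elena ends.

no conflicts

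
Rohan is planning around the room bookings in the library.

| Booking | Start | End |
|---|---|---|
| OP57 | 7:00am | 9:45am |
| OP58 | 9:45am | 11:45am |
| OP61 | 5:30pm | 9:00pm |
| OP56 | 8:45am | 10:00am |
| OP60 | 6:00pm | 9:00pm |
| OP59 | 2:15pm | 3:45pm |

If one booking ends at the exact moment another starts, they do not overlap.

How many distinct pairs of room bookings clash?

3

Sorted by start: OP57, OP56, OP58, OP59, OP61, OP60.
OP56 starts before OP57 ends → OP57 and OP56 overlap.
OP58 starts exactly when OP57 ends (back-to-back, no overlap), so nothing later overlaps OP57 either.
OP58 starts before OP56 ends → OP56 and OP58 overlap.
OP59 starts after OP56 ends, so nothing later overlaps OP56 either.
OP59 starts after OP58 ends, so nothing later overlaps OP58 either.
OP61 starts after OP59 ends, so nothing later overlaps OP59 either.
OP60 starts before OP61 ends → OP61 and OP60 overlap.
Overlapping pairs: OP56 & OP57, OP56 & OP58, OP60 & OP61 — 3 in total.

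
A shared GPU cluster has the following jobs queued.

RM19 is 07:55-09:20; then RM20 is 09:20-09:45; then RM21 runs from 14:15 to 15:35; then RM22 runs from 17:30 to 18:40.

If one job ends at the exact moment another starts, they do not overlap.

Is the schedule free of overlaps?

Yes

Sorted by start: RM19, RM20, RM21, RM22.
RM20 starts exactly when RM19 ends (back-to-back, no overlap); RM19 is clear from here.
RM21 starts after RM20 ends; RM20 is clear from here.
RM22 starts after RM21 ends.
Every pair is clear; the schedule has no overlaps.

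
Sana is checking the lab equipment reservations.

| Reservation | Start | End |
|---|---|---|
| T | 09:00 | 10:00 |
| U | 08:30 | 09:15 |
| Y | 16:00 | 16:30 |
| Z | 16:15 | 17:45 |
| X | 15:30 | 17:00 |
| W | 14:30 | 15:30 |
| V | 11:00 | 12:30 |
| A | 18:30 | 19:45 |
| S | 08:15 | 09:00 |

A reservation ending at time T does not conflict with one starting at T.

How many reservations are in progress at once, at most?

3

Walk through starts and ends in time order (an end at T is processed before a start at T):
08:15 start S → 1
08:30 start U → 2
09:00 end S → 1
09:00 start T → 2
09:15 end U → 1
10:00 end T → 0
11:00 start V → 1
12:30 end V → 0
14:30 start W → 1
15:30 end W → 0
15:30 start X → 1
16:00 start Y → 2
16:15 start Z → 3
16:30 end Y → 2
17:00 end X → 1
17:45 end Z → 0
18:30 start A → 1
19:45 end A → 0
Peak is 3, at 16:15 (X, Y, Z).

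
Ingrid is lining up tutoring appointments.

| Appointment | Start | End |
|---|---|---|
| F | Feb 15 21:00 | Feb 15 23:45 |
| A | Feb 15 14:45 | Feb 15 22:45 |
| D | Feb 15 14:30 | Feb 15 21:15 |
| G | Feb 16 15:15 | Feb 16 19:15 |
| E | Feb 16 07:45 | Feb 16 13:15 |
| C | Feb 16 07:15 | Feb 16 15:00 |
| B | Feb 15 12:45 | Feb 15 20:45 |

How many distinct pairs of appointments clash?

Two intervals overlap when each starts before the other ends.
Sorted by start: B, D, A, F, C, E, G.
D starts before B ends → B and D overlap.
A starts before B ends → B and A overlap.
F starts after B ends, so nothing later overlaps B either.
A starts before D ends → D and A overlap.
F starts before D ends → D and F overlap.
C starts after D ends, so nothing later overlaps D either.
F starts before A ends → A and F overlap.
C starts after A ends, so nothing later overlaps A either.
C starts after F ends, so nothing later overlaps F either.
E starts before C ends → C and E overlap.
G starts after C ends.
G starts after E ends.
Overlapping pairs: A & B, A & D, A & F, B & D, C & E, D & F — 6 in total.

6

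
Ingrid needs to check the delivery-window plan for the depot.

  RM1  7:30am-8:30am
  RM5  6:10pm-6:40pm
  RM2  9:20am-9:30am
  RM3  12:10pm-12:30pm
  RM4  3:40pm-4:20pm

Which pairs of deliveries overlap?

none

Sorted by start: RM1, RM2, RM3, RM4, RM5.
RM2 starts after RM1 ends, so nothing later overlaps RM1 either.
RM3 starts after RM2 ends, so nothing later overlaps RM2 either.
RM4 starts after RM3 ends, so nothing later overlaps RM3 either.
RM5 starts after RM4 ends.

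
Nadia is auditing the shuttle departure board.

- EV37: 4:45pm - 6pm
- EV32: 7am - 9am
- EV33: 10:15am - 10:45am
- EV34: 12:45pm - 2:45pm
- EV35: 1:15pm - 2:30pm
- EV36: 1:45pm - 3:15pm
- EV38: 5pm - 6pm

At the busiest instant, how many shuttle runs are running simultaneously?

Sort all start/end points and keep a running count:
7am start EV32 → 1
9am end EV32 → 0
10:15am start EV33 → 1
10:45am end EV33 → 0
12:45pm start EV34 → 1
1:15pm start EV35 → 2
1:45pm start EV36 → 3
2:30pm end EV35 → 2
2:45pm end EV34 → 1
3:15pm end EV36 → 0
4:45pm start EV37 → 1
5pm start EV38 → 2
6pm end EV37 → 1
6pm end EV38 → 0
Peak is 3, at 1:45pm (EV34, EV35, EV36).

3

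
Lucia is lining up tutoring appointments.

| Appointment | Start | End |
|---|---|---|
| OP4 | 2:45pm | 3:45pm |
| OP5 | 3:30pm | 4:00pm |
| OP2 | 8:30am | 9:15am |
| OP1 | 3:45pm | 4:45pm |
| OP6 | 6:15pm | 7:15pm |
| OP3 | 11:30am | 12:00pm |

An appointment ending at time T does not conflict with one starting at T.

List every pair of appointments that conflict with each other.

OP1 & OP5, OP4 & OP5

Two intervals overlap when each starts before the other ends.
Sorted by start: OP2, OP3, OP4, OP5, OP1, OP6.
OP3 starts after OP2 ends; OP2 is clear from here.
OP4 starts after OP3 ends; OP3 is clear from here.
OP5 starts before OP4 ends → OP4 and OP5 overlap.
OP1 starts exactly when OP4 ends (back-to-back, no overlap); OP4 is clear from here.
OP1 starts before OP5 ends → OP5 and OP1 overlap.
OP6 starts after OP5 ends.
OP6 starts after OP1 ends.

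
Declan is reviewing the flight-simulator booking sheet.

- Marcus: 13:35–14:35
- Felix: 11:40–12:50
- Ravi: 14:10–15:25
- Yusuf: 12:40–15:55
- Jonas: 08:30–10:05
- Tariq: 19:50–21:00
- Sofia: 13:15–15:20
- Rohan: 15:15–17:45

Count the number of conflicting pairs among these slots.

10

Sorted by start: Jonas, Felix, Yusuf, Sofia, Marcus, Ravi, Rohan, Tariq.
Felix starts after Jonas ends; Jonas is clear from here.
Yusuf starts before Felix ends → Felix and Yusuf overlap.
Sofia starts after Felix ends; Felix is clear from here.
Sofia starts before Yusuf ends → Yusuf and Sofia overlap.
Marcus starts before Yusuf ends → Yusuf and Marcus overlap.
Ravi starts before Yusuf ends → Yusuf and Ravi overlap.
Rohan starts before Yusuf ends → Yusuf and Rohan overlap.
Tariq starts after Yusuf ends.
Marcus starts before Sofia ends → Sofia and Marcus overlap.
Ravi starts before Sofia ends → Sofia and Ravi overlap.
Rohan starts before Sofia ends → Sofia and Rohan overlap.
Tariq starts after Sofia ends.
Ravi starts before Marcus ends → Marcus and Ravi overlap.
Rohan starts after Marcus ends; Marcus is clear from here.
Rohan starts before Ravi ends → Ravi and Rohan overlap.
Tariq starts after Ravi ends.
Tariq starts after Rohan ends.
Overlapping pairs: Felix & Yusuf, Marcus & Ravi, Marcus & Sofia, Marcus & Yusuf, Ravi & Rohan, Ravi & Sofia, Ravi & Yusuf, Rohan & Sofia, Rohan & Yusuf, Sofia & Yusuf — 10 in total.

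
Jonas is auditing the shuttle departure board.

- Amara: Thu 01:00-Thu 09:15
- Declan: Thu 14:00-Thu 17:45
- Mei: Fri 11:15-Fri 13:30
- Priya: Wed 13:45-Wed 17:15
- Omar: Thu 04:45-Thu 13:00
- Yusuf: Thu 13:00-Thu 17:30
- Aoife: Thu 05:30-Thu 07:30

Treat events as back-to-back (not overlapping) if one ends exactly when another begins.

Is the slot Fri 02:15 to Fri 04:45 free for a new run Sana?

Yes — the slot is free

Priya: ends Wed 17:15 at or before Sana starts Fri 02:15 → clear.
Amara: ends Thu 09:15 at or before Sana starts Fri 02:15 → clear.
Omar: ends Thu 13:00 at or before Sana starts Fri 02:15 → clear.
Aoife: ends Thu 07:30 at or before Sana starts Fri 02:15 → clear.
Yusuf: ends Thu 17:30 at or before Sana starts Fri 02:15 → clear.
Declan: ends Thu 17:45 at or before Sana starts Fri 02:15 → clear.
Mei: starts Fri 11:15 at or after Sana ends Fri 04:45 → clear.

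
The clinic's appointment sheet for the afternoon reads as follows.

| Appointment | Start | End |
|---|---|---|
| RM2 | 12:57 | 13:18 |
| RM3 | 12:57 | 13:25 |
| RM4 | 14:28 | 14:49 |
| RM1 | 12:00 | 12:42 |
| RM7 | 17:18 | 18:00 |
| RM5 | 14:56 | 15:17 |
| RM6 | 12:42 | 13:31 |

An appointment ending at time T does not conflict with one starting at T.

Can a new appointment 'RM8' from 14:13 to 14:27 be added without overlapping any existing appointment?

Yes — the slot is free

RM1: ends 12:42 at or before RM8 starts 14:13 → clear.
RM6: ends 13:31 at or before RM8 starts 14:13 → clear.
RM2: ends 13:18 at or before RM8 starts 14:13 → clear.
RM3: ends 13:25 at or before RM8 starts 14:13 → clear.
RM4: starts 14:28 at or after RM8 ends 14:27 → clear.
RM5: starts 14:56 at or after RM8 ends 14:27 → clear.
RM7: starts 17:18 at or after RM8 ends 14:27 → clear.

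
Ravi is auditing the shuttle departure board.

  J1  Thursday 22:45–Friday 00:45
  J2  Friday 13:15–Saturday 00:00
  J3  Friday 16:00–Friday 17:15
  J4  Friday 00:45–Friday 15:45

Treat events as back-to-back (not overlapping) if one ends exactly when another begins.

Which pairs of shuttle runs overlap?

Check each pair: they overlap iff neither finishes before the other starts.
Sorted by start: J1, J4, J2, J3.
J4 starts exactly when J1 ends (back-to-back, no overlap), so nothing later overlaps J1 either.
J2 starts before J4 ends → J4 and J2 overlap.
J3 starts after J4 ends.
J3 starts before J2 ends → J2 and J3 overlap.

J2 & J3, J2 & J4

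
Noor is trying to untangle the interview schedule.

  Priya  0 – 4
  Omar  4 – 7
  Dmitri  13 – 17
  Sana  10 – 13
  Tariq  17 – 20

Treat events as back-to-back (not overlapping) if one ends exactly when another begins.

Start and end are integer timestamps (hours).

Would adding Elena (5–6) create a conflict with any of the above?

Priya: ends 4 at or before Elena starts 5 → clear.
Omar: starts 4 before Elena ends 6, and ends 7 after Elena starts 5 → overlap.
Sana: starts 10 at or after Elena ends 6 → clear.
Dmitri: starts 13 at or after Elena ends 6 → clear.
Tariq: starts 17 at or after Elena ends 6 → clear.
Elena overlaps Omar.

Yes — it overlaps Omar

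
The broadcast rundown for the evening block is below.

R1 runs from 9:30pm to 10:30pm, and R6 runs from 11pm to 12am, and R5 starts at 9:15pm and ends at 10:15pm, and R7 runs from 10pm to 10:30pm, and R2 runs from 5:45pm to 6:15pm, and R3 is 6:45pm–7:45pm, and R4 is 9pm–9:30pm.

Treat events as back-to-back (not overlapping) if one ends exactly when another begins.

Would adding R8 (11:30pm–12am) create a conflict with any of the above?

R2: ends 6:15pm at or before R8 starts 11:30pm → clear.
R3: ends 7:45pm at or before R8 starts 11:30pm → clear.
R4: ends 9:30pm at or before R8 starts 11:30pm → clear.
R5: ends 10:15pm at or before R8 starts 11:30pm → clear.
R1: ends 10:30pm at or before R8 starts 11:30pm → clear.
R7: ends 10:30pm at or before R8 starts 11:30pm → clear.
R6: starts 11pm before R8 ends 12am, and ends 12am after R8 starts 11:30pm → overlap.
R8 overlaps R6.

Yes — it overlaps R6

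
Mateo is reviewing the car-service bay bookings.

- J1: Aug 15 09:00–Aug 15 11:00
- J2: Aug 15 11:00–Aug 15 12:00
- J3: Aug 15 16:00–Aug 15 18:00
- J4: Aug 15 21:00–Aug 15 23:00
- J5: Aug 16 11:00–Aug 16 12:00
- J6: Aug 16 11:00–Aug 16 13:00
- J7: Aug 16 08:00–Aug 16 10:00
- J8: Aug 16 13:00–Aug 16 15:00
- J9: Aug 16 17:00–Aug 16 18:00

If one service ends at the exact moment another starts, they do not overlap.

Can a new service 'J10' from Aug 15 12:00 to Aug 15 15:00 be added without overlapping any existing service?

J1: ends Aug 15 11:00 at or before J10 starts Aug 15 12:00 → clear.
J2: ends Aug 15 12:00 at or before J10 starts Aug 15 12:00 → clear.
J3: starts Aug 15 16:00 at or after J10 ends Aug 15 15:00 → clear.
J4: starts Aug 15 21:00 at or after J10 ends Aug 15 15:00 → clear.
J7: starts Aug 16 08:00 at or after J10 ends Aug 15 15:00 → clear.
J5: starts Aug 16 11:00 at or after J10 ends Aug 15 15:00 → clear.
J6: starts Aug 16 11:00 at or after J10 ends Aug 15 15:00 → clear.
J8: starts Aug 16 13:00 at or after J10 ends Aug 15 15:00 → clear.
J9: starts Aug 16 17:00 at or after J10 ends Aug 15 15:00 → clear.

Yes — the slot is free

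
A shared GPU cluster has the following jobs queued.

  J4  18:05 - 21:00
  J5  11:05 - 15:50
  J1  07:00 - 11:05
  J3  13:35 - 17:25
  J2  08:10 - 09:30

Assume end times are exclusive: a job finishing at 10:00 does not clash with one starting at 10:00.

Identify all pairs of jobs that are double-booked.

J1 & J2, J3 & J5

Two intervals overlap when each starts before the other ends.
Sorted by start: J1, J2, J5, J3, J4.
J2 starts before J1 ends → J1 and J2 overlap.
J5 starts exactly when J1 ends (back-to-back, no overlap), so J1 has no further overlaps.
J5 starts after J2 ends, so J2 has no further overlaps.
J3 starts before J5 ends → J5 and J3 overlap.
J4 starts after J5 ends.
J4 starts after J3 ends.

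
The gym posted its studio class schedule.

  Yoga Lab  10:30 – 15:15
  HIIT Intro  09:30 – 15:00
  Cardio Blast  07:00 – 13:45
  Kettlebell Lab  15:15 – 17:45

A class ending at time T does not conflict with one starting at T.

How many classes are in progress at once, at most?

3

Walk through starts and ends in time order (an end at T is processed before a start at T):
07:00 start Cardio Blast → 1
09:30 start HIIT Intro → 2
10:30 start Yoga Lab → 3
13:45 end Cardio Blast → 2
15:00 end HIIT Intro → 1
15:15 end Yoga Lab → 0
15:15 start Kettlebell Lab → 1
17:45 end Kettlebell Lab → 0
Peak is 3, at 10:30 (Cardio Blast, HIIT Intro, Yoga Lab).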